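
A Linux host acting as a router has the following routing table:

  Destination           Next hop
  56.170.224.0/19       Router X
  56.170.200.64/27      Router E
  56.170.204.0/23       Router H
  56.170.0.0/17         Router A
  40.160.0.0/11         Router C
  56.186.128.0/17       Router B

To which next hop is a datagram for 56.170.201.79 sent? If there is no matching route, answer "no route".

no route

No entry's prefix contains 56.170.201.79; there is no default route.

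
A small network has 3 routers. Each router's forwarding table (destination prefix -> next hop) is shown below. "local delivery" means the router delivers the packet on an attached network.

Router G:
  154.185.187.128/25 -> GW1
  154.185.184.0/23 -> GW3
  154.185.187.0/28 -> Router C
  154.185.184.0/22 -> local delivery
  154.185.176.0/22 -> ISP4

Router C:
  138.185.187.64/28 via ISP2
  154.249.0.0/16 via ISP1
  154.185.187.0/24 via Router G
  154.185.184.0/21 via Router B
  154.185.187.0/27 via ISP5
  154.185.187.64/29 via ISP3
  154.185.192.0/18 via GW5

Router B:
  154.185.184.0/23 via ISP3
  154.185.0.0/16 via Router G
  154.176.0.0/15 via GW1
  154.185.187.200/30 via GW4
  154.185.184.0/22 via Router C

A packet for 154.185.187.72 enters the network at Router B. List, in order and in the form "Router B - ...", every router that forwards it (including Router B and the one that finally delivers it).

Router B - Router C - Router G

At Router B: longest match for 154.185.187.72 is 154.185.184.0/22 -> Router C
At Router C: longest match for 154.185.187.72 is 154.185.187.0/24 -> Router G
At Router G: longest match for 154.185.187.72 is 154.185.184.0/22 -> local delivery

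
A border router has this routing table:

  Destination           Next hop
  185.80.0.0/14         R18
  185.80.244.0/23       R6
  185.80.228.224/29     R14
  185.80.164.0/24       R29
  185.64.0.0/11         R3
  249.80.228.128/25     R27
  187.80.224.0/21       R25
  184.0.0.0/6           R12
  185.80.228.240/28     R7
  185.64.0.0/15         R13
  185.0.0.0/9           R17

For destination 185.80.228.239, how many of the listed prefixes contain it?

4

Prefixes containing 185.80.228.239:
  184.0.0.0/6 (184.0.0.0 - 187.255.255.255)
  185.0.0.0/9 (185.0.0.0 - 185.127.255.255)
  185.64.0.0/11 (185.64.0.0 - 185.95.255.255)
  185.80.0.0/14 (185.80.0.0 - 185.83.255.255)
Total matching entries: 4.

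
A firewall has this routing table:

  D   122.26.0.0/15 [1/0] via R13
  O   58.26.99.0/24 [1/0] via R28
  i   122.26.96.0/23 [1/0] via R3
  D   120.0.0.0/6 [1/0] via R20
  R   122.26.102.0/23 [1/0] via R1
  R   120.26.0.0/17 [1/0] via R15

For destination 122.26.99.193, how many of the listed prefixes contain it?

Prefixes containing 122.26.99.193:
  120.0.0.0/6 (120.0.0.0 - 123.255.255.255)
  122.26.0.0/15 (122.26.0.0 - 122.27.255.255)
Total matching entries: 2.

2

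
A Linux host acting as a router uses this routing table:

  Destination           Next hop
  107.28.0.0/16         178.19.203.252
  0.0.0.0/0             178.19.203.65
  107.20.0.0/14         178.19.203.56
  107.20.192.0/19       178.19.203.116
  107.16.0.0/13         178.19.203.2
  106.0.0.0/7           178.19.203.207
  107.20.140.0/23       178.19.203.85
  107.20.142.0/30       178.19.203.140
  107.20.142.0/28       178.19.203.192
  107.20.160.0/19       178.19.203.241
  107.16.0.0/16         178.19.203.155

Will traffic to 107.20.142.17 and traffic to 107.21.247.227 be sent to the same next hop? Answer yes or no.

107.20.142.17: longest match 107.20.0.0/14 -> 178.19.203.56
107.21.247.227: longest match 107.20.0.0/14 -> 178.19.203.56

yes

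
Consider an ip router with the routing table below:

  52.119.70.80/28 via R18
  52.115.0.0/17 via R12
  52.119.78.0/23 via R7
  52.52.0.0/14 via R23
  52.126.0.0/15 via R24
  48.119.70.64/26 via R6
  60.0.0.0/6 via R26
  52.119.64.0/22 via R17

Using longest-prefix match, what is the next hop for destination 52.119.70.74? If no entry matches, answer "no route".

No entry's prefix contains 52.119.70.74; there is no default route.

no route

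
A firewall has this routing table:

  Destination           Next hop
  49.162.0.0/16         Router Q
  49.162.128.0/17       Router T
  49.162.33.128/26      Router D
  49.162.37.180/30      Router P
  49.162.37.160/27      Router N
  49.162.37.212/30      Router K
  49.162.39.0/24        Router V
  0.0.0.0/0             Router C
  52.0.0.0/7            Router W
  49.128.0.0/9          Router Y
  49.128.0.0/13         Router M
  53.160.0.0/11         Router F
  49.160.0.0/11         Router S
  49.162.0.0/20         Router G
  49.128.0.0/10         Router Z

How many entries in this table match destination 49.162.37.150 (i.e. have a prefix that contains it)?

Prefixes containing 49.162.37.150:
  0.0.0.0/0 (default, matches everything)
  49.128.0.0/9 (49.128.0.0 - 49.255.255.255)
  49.128.0.0/10 (49.128.0.0 - 49.191.255.255)
  49.160.0.0/11 (49.160.0.0 - 49.191.255.255)
  49.162.0.0/16 (49.162.0.0 - 49.162.255.255)
Total matching entries: 5.

5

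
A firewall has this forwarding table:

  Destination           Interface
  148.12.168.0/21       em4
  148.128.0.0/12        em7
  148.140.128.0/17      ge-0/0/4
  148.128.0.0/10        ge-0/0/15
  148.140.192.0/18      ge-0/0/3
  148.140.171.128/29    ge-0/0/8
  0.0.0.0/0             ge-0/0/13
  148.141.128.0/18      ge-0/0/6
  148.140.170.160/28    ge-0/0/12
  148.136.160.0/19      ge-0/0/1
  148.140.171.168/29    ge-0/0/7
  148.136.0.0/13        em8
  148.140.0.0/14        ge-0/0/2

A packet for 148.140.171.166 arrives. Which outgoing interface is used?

ge-0/0/4

Routes whose prefix contains 148.140.171.166:
  0.0.0.0/0 (default, matches everything) -> ge-0/0/13
  148.128.0.0/10 (148.128.0.0 - 148.191.255.255) -> ge-0/0/15
  148.128.0.0/12 (148.128.0.0 - 148.143.255.255) -> em7
  148.136.0.0/13 (148.136.0.0 - 148.143.255.255) -> em8
  148.140.0.0/14 (148.140.0.0 - 148.143.255.255) -> ge-0/0/2
  148.140.128.0/17 (148.140.128.0 - 148.140.255.255) -> ge-0/0/4
More-specific entries that do NOT match:
  148.140.171.128/29 (148.140.171.128 - 148.140.171.135) does not contain 148.140.171.166
  148.140.171.168/29 (148.140.171.168 - 148.140.171.175) does not contain 148.140.171.166
  148.140.170.160/28 (148.140.170.160 - 148.140.170.175) does not contain 148.140.171.166
  148.12.168.0/21 (148.12.168.0 - 148.12.175.255) does not contain 148.140.171.166
  148.136.160.0/19 (148.136.160.0 - 148.136.191.255) does not contain 148.140.171.166
  148.140.192.0/18 (148.140.192.0 - 148.140.255.255) does not contain 148.140.171.166
  148.141.128.0/18 (148.141.128.0 - 148.141.191.255) does not contain 148.140.171.166
Longest matching prefix is /17 -> interface ge-0/0/4.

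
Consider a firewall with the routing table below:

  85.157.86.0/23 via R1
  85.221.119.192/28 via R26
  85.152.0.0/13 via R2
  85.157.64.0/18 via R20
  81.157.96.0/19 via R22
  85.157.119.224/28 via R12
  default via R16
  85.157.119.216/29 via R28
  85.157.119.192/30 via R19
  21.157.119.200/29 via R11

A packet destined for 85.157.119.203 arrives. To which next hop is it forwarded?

Routes whose prefix contains 85.157.119.203:
  0.0.0.0/0 (default, matches everything) -> R16
  85.152.0.0/13 (85.152.0.0 - 85.159.255.255) -> R2
  85.157.64.0/18 (85.157.64.0 - 85.157.127.255) -> R20
More-specific entries that do NOT match:
  85.157.119.192/30 (85.157.119.192 - 85.157.119.195) does not contain 85.157.119.203
  85.157.119.216/29 (85.157.119.216 - 85.157.119.223) does not contain 85.157.119.203
  21.157.119.200/29 (21.157.119.200 - 21.157.119.207) does not contain 85.157.119.203
  85.221.119.192/28 (85.221.119.192 - 85.221.119.207) does not contain 85.157.119.203
  85.157.119.224/28 (85.157.119.224 - 85.157.119.239) does not contain 85.157.119.203
  85.157.86.0/23 (85.157.86.0 - 85.157.87.255) does not contain 85.157.119.203
  81.157.96.0/19 (81.157.96.0 - 81.157.127.255) does not contain 85.157.119.203
Longest matching prefix is /18 -> next hop R20.

R20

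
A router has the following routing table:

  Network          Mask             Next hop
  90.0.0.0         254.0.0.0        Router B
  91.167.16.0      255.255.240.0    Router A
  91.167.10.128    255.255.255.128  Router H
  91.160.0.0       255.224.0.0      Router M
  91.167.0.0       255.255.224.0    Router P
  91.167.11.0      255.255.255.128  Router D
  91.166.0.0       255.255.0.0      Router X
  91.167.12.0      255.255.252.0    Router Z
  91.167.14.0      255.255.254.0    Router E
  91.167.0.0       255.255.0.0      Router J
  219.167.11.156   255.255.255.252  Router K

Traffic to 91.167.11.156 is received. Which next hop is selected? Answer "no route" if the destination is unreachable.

Router P

Routes whose prefix contains 91.167.11.156:
  90.0.0.0/7 (90.0.0.0 - 91.255.255.255) -> Router B
  91.160.0.0/11 (91.160.0.0 - 91.191.255.255) -> Router M
  91.167.0.0/16 (91.167.0.0 - 91.167.255.255) -> Router J
  91.167.0.0/19 (91.167.0.0 - 91.167.31.255) -> Router P
More-specific entries that do NOT match:
  219.167.11.156/30 (219.167.11.156 - 219.167.11.159) does not contain 91.167.11.156
  91.167.10.128/25 (91.167.10.128 - 91.167.10.255) does not contain 91.167.11.156
  91.167.11.0/25 (91.167.11.0 - 91.167.11.127) does not contain 91.167.11.156
  91.167.14.0/23 (91.167.14.0 - 91.167.15.255) does not contain 91.167.11.156
  91.167.12.0/22 (91.167.12.0 - 91.167.15.255) does not contain 91.167.11.156
  91.167.16.0/20 (91.167.16.0 - 91.167.31.255) does not contain 91.167.11.156
Longest matching prefix is /19 -> next hop Router P.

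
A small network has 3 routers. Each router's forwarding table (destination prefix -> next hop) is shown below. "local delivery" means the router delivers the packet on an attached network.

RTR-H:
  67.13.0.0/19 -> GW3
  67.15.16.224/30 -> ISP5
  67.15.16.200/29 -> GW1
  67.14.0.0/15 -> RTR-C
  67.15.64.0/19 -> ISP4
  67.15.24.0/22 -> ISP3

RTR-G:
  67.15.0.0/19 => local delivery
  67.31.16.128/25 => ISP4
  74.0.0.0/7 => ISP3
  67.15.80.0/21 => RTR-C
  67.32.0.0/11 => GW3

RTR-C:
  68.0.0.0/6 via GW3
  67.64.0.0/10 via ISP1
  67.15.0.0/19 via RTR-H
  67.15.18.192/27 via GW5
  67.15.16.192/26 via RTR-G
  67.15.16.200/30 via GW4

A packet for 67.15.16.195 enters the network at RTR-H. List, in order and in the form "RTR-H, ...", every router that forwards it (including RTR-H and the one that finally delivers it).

At RTR-H: longest match for 67.15.16.195 is 67.14.0.0/15 -> RTR-C
At RTR-C: longest match for 67.15.16.195 is 67.15.16.192/26 -> RTR-G
At RTR-G: longest match for 67.15.16.195 is 67.15.0.0/19 -> local delivery

RTR-H, RTR-C, RTR-G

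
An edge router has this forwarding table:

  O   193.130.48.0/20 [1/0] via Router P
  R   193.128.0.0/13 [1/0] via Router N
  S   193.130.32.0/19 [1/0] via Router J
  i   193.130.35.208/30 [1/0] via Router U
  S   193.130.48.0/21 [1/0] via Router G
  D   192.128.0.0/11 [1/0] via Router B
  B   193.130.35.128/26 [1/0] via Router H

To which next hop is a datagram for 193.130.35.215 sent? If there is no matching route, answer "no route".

Router J

Routes whose prefix contains 193.130.35.215:
  193.128.0.0/13 (193.128.0.0 - 193.135.255.255) -> Router N
  193.130.32.0/19 (193.130.32.0 - 193.130.63.255) -> Router J
More-specific entries that do NOT match:
  193.130.35.208/30 (193.130.35.208 - 193.130.35.211) does not contain 193.130.35.215
  193.130.35.128/26 (193.130.35.128 - 193.130.35.191) does not contain 193.130.35.215
  193.130.48.0/21 (193.130.48.0 - 193.130.55.255) does not contain 193.130.35.215
  193.130.48.0/20 (193.130.48.0 - 193.130.63.255) does not contain 193.130.35.215
Longest matching prefix is /19 -> next hop Router J.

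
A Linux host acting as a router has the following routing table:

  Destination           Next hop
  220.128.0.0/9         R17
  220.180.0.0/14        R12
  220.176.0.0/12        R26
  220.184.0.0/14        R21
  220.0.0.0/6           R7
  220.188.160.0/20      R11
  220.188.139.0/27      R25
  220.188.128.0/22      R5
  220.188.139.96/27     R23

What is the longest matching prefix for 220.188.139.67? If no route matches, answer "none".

Entries matching 220.188.139.67:
  220.0.0.0/6 (220.0.0.0 - 223.255.255.255)
  220.128.0.0/9 (220.128.0.0 - 220.255.255.255)
  220.176.0.0/12 (220.176.0.0 - 220.191.255.255)
Most specific is 220.176.0.0/12.

220.176.0.0/12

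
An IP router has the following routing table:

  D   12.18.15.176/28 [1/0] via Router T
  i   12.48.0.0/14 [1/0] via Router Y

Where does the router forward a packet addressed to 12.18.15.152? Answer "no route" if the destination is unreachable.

no route

No entry's prefix contains 12.18.15.152; there is no default route.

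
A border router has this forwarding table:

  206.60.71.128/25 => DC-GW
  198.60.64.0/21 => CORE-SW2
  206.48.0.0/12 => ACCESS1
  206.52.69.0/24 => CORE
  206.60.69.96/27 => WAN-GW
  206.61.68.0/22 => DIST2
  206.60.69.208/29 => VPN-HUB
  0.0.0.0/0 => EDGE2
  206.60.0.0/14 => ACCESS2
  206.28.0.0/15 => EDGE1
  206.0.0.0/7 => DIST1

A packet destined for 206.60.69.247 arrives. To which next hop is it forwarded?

Routes whose prefix contains 206.60.69.247:
  0.0.0.0/0 (default, matches everything) -> EDGE2
  206.0.0.0/7 (206.0.0.0 - 207.255.255.255) -> DIST1
  206.48.0.0/12 (206.48.0.0 - 206.63.255.255) -> ACCESS1
  206.60.0.0/14 (206.60.0.0 - 206.63.255.255) -> ACCESS2
More-specific entries that do NOT match:
  206.60.69.208/29 (206.60.69.208 - 206.60.69.215) does not contain 206.60.69.247
  206.60.69.96/27 (206.60.69.96 - 206.60.69.127) does not contain 206.60.69.247
  206.60.71.128/25 (206.60.71.128 - 206.60.71.255) does not contain 206.60.69.247
  206.52.69.0/24 (206.52.69.0 - 206.52.69.255) does not contain 206.60.69.247
  206.61.68.0/22 (206.61.68.0 - 206.61.71.255) does not contain 206.60.69.247
  198.60.64.0/21 (198.60.64.0 - 198.60.71.255) does not contain 206.60.69.247
  206.28.0.0/15 (206.28.0.0 - 206.29.255.255) does not contain 206.60.69.247
Longest matching prefix is /14 -> next hop ACCESS2.

ACCESS2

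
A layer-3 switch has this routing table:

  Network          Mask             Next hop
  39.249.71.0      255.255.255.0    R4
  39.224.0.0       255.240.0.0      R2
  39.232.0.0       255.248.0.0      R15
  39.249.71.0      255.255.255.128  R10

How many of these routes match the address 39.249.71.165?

1

Prefixes containing 39.249.71.165:
  39.249.71.0/24 (39.249.71.0 - 39.249.71.255)
Total matching entries: 1.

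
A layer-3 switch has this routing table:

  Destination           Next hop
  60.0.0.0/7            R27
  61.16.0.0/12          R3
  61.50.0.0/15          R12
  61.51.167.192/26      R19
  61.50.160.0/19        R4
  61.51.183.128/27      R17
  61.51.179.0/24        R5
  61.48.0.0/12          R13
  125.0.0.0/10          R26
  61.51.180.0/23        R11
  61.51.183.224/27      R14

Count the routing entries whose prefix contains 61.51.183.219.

Prefixes containing 61.51.183.219:
  60.0.0.0/7 (60.0.0.0 - 61.255.255.255)
  61.48.0.0/12 (61.48.0.0 - 61.63.255.255)
  61.50.0.0/15 (61.50.0.0 - 61.51.255.255)
Total matching entries: 3.

3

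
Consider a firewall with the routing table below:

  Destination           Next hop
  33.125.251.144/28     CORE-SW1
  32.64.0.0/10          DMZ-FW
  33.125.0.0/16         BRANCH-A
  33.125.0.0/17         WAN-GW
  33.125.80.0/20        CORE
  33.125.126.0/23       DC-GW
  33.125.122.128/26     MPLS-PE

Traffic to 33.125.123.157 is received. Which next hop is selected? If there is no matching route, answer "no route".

Routes whose prefix contains 33.125.123.157:
  33.125.0.0/16 (33.125.0.0 - 33.125.255.255) -> BRANCH-A
  33.125.0.0/17 (33.125.0.0 - 33.125.127.255) -> WAN-GW
More-specific entries that do NOT match:
  33.125.251.144/28 (33.125.251.144 - 33.125.251.159) does not contain 33.125.123.157
  33.125.122.128/26 (33.125.122.128 - 33.125.122.191) does not contain 33.125.123.157
  33.125.126.0/23 (33.125.126.0 - 33.125.127.255) does not contain 33.125.123.157
  33.125.80.0/20 (33.125.80.0 - 33.125.95.255) does not contain 33.125.123.157
Longest matching prefix is /17 -> next hop WAN-GW.

WAN-GW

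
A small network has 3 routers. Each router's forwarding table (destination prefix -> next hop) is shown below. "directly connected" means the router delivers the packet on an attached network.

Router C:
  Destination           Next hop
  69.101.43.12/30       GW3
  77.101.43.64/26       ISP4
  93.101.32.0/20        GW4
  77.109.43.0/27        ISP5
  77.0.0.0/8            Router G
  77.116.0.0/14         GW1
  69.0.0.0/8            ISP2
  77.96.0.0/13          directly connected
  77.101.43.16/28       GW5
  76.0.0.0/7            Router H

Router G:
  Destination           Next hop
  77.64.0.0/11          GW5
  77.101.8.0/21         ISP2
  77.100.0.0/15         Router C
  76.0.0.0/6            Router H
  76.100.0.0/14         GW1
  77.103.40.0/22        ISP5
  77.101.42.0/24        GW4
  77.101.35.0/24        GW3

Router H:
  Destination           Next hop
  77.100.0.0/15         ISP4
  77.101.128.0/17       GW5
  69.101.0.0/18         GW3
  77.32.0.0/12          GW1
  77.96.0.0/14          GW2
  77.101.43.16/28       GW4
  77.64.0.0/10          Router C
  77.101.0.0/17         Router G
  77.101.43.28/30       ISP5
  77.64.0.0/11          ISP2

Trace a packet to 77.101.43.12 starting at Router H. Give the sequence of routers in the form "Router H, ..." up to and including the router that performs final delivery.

At Router H: longest match for 77.101.43.12 is 77.101.0.0/17 -> Router G
At Router G: longest match for 77.101.43.12 is 77.100.0.0/15 -> Router C
At Router C: longest match for 77.101.43.12 is 77.96.0.0/13 -> directly connected

Router H, Router G, Router C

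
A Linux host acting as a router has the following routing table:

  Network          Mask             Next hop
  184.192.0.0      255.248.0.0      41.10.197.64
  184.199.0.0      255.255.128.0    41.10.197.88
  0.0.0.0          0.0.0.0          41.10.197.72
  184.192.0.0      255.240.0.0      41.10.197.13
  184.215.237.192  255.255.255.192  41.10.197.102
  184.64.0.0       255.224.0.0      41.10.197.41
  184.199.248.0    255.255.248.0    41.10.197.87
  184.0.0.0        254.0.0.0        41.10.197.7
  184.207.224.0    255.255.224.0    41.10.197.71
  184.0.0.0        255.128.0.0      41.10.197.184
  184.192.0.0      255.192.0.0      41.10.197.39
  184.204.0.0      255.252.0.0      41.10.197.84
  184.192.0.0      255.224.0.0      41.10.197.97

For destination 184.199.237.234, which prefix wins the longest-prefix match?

Entries matching 184.199.237.234:
  0.0.0.0/0 (default, matches everything)
  184.0.0.0/7 (184.0.0.0 - 185.255.255.255)
  184.192.0.0/10 (184.192.0.0 - 184.255.255.255)
  184.192.0.0/11 (184.192.0.0 - 184.223.255.255)
  184.192.0.0/12 (184.192.0.0 - 184.207.255.255)
  184.192.0.0/13 (184.192.0.0 - 184.199.255.255)
Most specific is 184.192.0.0/13.

184.192.0.0/13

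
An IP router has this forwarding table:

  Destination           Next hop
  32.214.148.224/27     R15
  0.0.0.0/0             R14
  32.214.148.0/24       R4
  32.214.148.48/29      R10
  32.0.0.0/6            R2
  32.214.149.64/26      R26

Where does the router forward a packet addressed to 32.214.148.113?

R4

Routes whose prefix contains 32.214.148.113:
  0.0.0.0/0 (default, matches everything) -> R14
  32.0.0.0/6 (32.0.0.0 - 35.255.255.255) -> R2
  32.214.148.0/24 (32.214.148.0 - 32.214.148.255) -> R4
More-specific entries that do NOT match:
  32.214.148.48/29 (32.214.148.48 - 32.214.148.55) does not contain 32.214.148.113
  32.214.148.224/27 (32.214.148.224 - 32.214.148.255) does not contain 32.214.148.113
  32.214.149.64/26 (32.214.149.64 - 32.214.149.127) does not contain 32.214.148.113
Longest matching prefix is /24 -> next hop R4.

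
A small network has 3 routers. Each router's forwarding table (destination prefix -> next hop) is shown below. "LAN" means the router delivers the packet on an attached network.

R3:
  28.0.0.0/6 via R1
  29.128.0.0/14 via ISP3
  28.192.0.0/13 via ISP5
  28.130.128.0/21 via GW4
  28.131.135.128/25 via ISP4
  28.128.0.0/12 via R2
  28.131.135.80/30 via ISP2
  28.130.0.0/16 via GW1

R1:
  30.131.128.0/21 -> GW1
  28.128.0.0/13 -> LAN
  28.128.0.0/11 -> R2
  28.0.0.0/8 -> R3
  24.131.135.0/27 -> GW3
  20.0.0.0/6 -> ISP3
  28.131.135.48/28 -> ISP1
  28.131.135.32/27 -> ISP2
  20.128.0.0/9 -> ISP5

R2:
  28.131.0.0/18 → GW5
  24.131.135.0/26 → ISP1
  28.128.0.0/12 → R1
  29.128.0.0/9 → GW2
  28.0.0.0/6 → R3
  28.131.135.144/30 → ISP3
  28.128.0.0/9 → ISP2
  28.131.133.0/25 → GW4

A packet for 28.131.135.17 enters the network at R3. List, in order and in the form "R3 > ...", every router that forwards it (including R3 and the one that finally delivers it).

At R3: longest match for 28.131.135.17 is 28.128.0.0/12 -> R2
At R2: longest match for 28.131.135.17 is 28.128.0.0/12 -> R1
At R1: longest match for 28.131.135.17 is 28.128.0.0/13 -> LAN

R3 > R2 > R1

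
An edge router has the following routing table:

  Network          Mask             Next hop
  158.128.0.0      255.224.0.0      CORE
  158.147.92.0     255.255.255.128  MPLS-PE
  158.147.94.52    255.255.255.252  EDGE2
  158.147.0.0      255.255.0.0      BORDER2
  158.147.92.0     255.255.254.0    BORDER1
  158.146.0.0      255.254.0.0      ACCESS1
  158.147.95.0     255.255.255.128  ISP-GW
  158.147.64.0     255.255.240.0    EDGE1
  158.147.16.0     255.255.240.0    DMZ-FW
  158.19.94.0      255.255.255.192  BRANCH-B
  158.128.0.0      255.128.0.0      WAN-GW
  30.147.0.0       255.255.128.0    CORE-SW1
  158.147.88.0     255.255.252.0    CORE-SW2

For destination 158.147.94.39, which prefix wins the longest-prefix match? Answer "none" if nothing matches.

Entries matching 158.147.94.39:
  158.128.0.0/9 (158.128.0.0 - 158.255.255.255)
  158.128.0.0/11 (158.128.0.0 - 158.159.255.255)
  158.146.0.0/15 (158.146.0.0 - 158.147.255.255)
  158.147.0.0/16 (158.147.0.0 - 158.147.255.255)
Most specific is 158.147.0.0/16.

158.147.0.0/16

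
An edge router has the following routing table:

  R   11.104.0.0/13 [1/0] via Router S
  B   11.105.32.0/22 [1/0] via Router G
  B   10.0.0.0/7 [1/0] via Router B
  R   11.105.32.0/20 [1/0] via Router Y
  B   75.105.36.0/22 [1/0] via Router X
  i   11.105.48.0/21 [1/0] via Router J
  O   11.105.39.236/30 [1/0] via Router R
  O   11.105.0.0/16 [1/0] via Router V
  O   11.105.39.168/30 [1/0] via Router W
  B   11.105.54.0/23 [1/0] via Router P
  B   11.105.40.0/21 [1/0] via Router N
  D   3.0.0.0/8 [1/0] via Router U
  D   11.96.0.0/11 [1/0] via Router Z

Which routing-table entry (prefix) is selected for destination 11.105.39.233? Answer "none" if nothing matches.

11.105.32.0/20

Entries matching 11.105.39.233:
  10.0.0.0/7 (10.0.0.0 - 11.255.255.255)
  11.96.0.0/11 (11.96.0.0 - 11.127.255.255)
  11.104.0.0/13 (11.104.0.0 - 11.111.255.255)
  11.105.0.0/16 (11.105.0.0 - 11.105.255.255)
  11.105.32.0/20 (11.105.32.0 - 11.105.47.255)
Most specific is 11.105.32.0/20.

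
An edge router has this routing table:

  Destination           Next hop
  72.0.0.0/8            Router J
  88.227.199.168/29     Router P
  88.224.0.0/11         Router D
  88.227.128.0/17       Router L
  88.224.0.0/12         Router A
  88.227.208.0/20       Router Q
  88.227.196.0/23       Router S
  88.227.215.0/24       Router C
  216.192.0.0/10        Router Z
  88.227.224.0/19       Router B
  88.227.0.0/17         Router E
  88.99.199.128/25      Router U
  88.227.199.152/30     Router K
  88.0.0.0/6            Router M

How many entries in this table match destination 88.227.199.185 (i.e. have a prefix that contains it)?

Prefixes containing 88.227.199.185:
  88.0.0.0/6 (88.0.0.0 - 91.255.255.255)
  88.224.0.0/11 (88.224.0.0 - 88.255.255.255)
  88.224.0.0/12 (88.224.0.0 - 88.239.255.255)
  88.227.128.0/17 (88.227.128.0 - 88.227.255.255)
Total matching entries: 4.

4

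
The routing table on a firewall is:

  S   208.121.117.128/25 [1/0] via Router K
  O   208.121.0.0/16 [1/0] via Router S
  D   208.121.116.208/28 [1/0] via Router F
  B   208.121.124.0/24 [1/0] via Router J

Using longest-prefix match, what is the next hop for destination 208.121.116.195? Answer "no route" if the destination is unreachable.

Router S

Routes whose prefix contains 208.121.116.195:
  208.121.0.0/16 (208.121.0.0 - 208.121.255.255) -> Router S
More-specific entries that do NOT match:
  208.121.116.208/28 (208.121.116.208 - 208.121.116.223) does not contain 208.121.116.195
  208.121.117.128/25 (208.121.117.128 - 208.121.117.255) does not contain 208.121.116.195
  208.121.124.0/24 (208.121.124.0 - 208.121.124.255) does not contain 208.121.116.195
Longest matching prefix is /16 -> next hop Router S.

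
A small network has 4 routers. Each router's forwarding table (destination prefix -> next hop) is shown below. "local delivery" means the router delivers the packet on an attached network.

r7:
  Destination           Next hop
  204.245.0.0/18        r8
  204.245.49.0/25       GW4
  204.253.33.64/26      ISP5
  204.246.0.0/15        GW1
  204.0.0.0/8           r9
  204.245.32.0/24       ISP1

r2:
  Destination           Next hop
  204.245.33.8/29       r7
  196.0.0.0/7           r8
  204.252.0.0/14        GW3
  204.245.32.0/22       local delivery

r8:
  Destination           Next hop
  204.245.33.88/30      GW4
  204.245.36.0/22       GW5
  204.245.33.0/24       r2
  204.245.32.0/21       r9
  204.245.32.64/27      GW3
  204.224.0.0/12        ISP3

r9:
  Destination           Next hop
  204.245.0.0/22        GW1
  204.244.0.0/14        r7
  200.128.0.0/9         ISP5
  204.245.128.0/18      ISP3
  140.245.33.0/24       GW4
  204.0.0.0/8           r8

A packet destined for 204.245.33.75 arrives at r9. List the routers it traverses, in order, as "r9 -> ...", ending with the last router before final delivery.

At r9: longest match for 204.245.33.75 is 204.244.0.0/14 -> r7
At r7: longest match for 204.245.33.75 is 204.245.0.0/18 -> r8
At r8: longest match for 204.245.33.75 is 204.245.33.0/24 -> r2
At r2: longest match for 204.245.33.75 is 204.245.32.0/22 -> local delivery

r9 -> r7 -> r8 -> r2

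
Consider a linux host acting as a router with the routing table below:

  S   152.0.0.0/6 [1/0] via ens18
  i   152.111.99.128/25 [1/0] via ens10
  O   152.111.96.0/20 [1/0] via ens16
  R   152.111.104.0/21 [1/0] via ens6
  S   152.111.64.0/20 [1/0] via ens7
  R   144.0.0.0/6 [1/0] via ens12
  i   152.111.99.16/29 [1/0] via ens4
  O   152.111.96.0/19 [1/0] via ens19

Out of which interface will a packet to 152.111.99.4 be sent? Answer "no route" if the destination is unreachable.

Routes whose prefix contains 152.111.99.4:
  152.0.0.0/6 (152.0.0.0 - 155.255.255.255) -> ens18
  152.111.96.0/19 (152.111.96.0 - 152.111.127.255) -> ens19
  152.111.96.0/20 (152.111.96.0 - 152.111.111.255) -> ens16
More-specific entries that do NOT match:
  152.111.99.16/29 (152.111.99.16 - 152.111.99.23) does not contain 152.111.99.4
  152.111.99.128/25 (152.111.99.128 - 152.111.99.255) does not contain 152.111.99.4
  152.111.104.0/21 (152.111.104.0 - 152.111.111.255) does not contain 152.111.99.4
Longest matching prefix is /20 -> interface ens16.

ens16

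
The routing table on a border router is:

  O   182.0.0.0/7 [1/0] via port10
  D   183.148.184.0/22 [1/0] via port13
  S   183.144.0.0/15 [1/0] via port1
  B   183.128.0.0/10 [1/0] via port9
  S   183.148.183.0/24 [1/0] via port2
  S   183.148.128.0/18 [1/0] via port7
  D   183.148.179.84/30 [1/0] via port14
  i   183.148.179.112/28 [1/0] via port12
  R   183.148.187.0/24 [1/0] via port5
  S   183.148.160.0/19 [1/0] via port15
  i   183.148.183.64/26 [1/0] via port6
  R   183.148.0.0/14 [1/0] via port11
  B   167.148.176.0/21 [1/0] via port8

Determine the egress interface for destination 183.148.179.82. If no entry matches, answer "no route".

Routes whose prefix contains 183.148.179.82:
  182.0.0.0/7 (182.0.0.0 - 183.255.255.255) -> port10
  183.128.0.0/10 (183.128.0.0 - 183.191.255.255) -> port9
  183.148.0.0/14 (183.148.0.0 - 183.151.255.255) -> port11
  183.148.128.0/18 (183.148.128.0 - 183.148.191.255) -> port7
  183.148.160.0/19 (183.148.160.0 - 183.148.191.255) -> port15
More-specific entries that do NOT match:
  183.148.179.84/30 (183.148.179.84 - 183.148.179.87) does not contain 183.148.179.82
  183.148.179.112/28 (183.148.179.112 - 183.148.179.127) does not contain 183.148.179.82
  183.148.183.64/26 (183.148.183.64 - 183.148.183.127) does not contain 183.148.179.82
  183.148.183.0/24 (183.148.183.0 - 183.148.183.255) does not contain 183.148.179.82
  183.148.187.0/24 (183.148.187.0 - 183.148.187.255) does not contain 183.148.179.82
  183.148.184.0/22 (183.148.184.0 - 183.148.187.255) does not contain 183.148.179.82
  167.148.176.0/21 (167.148.176.0 - 167.148.183.255) does not contain 183.148.179.82
Longest matching prefix is /19 -> interface port15.

port15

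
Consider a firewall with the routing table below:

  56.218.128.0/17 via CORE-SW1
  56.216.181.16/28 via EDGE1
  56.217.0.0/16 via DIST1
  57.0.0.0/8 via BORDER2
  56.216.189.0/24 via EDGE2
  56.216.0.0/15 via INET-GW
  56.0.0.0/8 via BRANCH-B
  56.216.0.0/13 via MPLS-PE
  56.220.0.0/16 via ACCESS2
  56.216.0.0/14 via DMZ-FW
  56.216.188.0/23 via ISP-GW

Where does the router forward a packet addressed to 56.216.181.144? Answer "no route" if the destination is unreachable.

Routes whose prefix contains 56.216.181.144:
  56.0.0.0/8 (56.0.0.0 - 56.255.255.255) -> BRANCH-B
  56.216.0.0/13 (56.216.0.0 - 56.223.255.255) -> MPLS-PE
  56.216.0.0/14 (56.216.0.0 - 56.219.255.255) -> DMZ-FW
  56.216.0.0/15 (56.216.0.0 - 56.217.255.255) -> INET-GW
More-specific entries that do NOT match:
  56.216.181.16/28 (56.216.181.16 - 56.216.181.31) does not contain 56.216.181.144
  56.216.189.0/24 (56.216.189.0 - 56.216.189.255) does not contain 56.216.181.144
  56.216.188.0/23 (56.216.188.0 - 56.216.189.255) does not contain 56.216.181.144
  56.218.128.0/17 (56.218.128.0 - 56.218.255.255) does not contain 56.216.181.144
  56.217.0.0/16 (56.217.0.0 - 56.217.255.255) does not contain 56.216.181.144
  56.220.0.0/16 (56.220.0.0 - 56.220.255.255) does not contain 56.216.181.144
Longest matching prefix is /15 -> next hop INET-GW.

INET-GW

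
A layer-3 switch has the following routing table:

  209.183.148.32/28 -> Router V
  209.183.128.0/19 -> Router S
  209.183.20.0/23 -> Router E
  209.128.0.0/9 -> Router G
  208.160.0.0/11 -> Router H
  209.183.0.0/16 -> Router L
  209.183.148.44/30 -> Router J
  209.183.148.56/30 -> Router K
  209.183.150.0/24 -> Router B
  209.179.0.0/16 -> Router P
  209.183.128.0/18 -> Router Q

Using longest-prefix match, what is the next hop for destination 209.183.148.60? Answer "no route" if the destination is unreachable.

Router S

Routes whose prefix contains 209.183.148.60:
  209.128.0.0/9 (209.128.0.0 - 209.255.255.255) -> Router G
  209.183.0.0/16 (209.183.0.0 - 209.183.255.255) -> Router L
  209.183.128.0/18 (209.183.128.0 - 209.183.191.255) -> Router Q
  209.183.128.0/19 (209.183.128.0 - 209.183.159.255) -> Router S
More-specific entries that do NOT match:
  209.183.148.44/30 (209.183.148.44 - 209.183.148.47) does not contain 209.183.148.60
  209.183.148.56/30 (209.183.148.56 - 209.183.148.59) does not contain 209.183.148.60
  209.183.148.32/28 (209.183.148.32 - 209.183.148.47) does not contain 209.183.148.60
  209.183.150.0/24 (209.183.150.0 - 209.183.150.255) does not contain 209.183.148.60
  209.183.20.0/23 (209.183.20.0 - 209.183.21.255) does not contain 209.183.148.60
Longest matching prefix is /19 -> next hop Router S.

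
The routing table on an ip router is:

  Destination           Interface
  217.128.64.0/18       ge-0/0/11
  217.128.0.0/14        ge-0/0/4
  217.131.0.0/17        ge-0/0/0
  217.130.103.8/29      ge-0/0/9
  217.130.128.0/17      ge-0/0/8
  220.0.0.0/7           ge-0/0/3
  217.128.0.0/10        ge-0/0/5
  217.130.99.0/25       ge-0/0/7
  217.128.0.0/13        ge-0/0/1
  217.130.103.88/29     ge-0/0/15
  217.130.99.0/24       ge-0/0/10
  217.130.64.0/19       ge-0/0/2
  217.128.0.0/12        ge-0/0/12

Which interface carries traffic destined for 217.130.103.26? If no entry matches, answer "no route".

ge-0/0/4

Routes whose prefix contains 217.130.103.26:
  217.128.0.0/10 (217.128.0.0 - 217.191.255.255) -> ge-0/0/5
  217.128.0.0/12 (217.128.0.0 - 217.143.255.255) -> ge-0/0/12
  217.128.0.0/13 (217.128.0.0 - 217.135.255.255) -> ge-0/0/1
  217.128.0.0/14 (217.128.0.0 - 217.131.255.255) -> ge-0/0/4
More-specific entries that do NOT match:
  217.130.103.8/29 (217.130.103.8 - 217.130.103.15) does not contain 217.130.103.26
  217.130.103.88/29 (217.130.103.88 - 217.130.103.95) does not contain 217.130.103.26
  217.130.99.0/25 (217.130.99.0 - 217.130.99.127) does not contain 217.130.103.26
  217.130.99.0/24 (217.130.99.0 - 217.130.99.255) does not contain 217.130.103.26
  217.130.64.0/19 (217.130.64.0 - 217.130.95.255) does not contain 217.130.103.26
  217.128.64.0/18 (217.128.64.0 - 217.128.127.255) does not contain 217.130.103.26
  217.131.0.0/17 (217.131.0.0 - 217.131.127.255) does not contain 217.130.103.26
  217.130.128.0/17 (217.130.128.0 - 217.130.255.255) does not contain 217.130.103.26
Longest matching prefix is /14 -> interface ge-0/0/4.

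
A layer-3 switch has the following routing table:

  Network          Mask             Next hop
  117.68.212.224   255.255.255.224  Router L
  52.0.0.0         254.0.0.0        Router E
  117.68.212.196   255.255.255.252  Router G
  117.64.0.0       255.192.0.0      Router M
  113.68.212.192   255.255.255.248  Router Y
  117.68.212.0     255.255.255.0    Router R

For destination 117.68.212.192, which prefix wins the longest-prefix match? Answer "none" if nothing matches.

117.68.212.0/24

Entries matching 117.68.212.192:
  117.64.0.0/10 (117.64.0.0 - 117.127.255.255)
  117.68.212.0/24 (117.68.212.0 - 117.68.212.255)
Most specific is 117.68.212.0/24.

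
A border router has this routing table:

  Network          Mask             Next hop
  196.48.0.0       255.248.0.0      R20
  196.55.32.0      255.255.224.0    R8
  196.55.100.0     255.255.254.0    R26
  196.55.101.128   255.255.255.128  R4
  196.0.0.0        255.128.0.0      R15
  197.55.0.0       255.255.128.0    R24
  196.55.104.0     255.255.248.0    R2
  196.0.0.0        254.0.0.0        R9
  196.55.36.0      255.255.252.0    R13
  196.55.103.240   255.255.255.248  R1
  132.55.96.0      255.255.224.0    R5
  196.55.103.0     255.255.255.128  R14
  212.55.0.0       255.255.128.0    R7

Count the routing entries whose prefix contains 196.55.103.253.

3

Prefixes containing 196.55.103.253:
  196.0.0.0/7 (196.0.0.0 - 197.255.255.255)
  196.0.0.0/9 (196.0.0.0 - 196.127.255.255)
  196.48.0.0/13 (196.48.0.0 - 196.55.255.255)
Total matching entries: 3.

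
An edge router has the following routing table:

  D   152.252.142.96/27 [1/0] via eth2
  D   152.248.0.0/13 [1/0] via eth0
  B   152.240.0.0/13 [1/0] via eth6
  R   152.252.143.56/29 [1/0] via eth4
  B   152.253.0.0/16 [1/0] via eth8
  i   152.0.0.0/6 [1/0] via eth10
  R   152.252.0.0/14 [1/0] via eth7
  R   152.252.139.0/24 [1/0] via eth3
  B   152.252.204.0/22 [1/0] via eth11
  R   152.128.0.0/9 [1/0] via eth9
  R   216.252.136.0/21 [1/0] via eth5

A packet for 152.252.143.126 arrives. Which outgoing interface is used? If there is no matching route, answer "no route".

Routes whose prefix contains 152.252.143.126:
  152.0.0.0/6 (152.0.0.0 - 155.255.255.255) -> eth10
  152.128.0.0/9 (152.128.0.0 - 152.255.255.255) -> eth9
  152.248.0.0/13 (152.248.0.0 - 152.255.255.255) -> eth0
  152.252.0.0/14 (152.252.0.0 - 152.255.255.255) -> eth7
More-specific entries that do NOT match:
  152.252.143.56/29 (152.252.143.56 - 152.252.143.63) does not contain 152.252.143.126
  152.252.142.96/27 (152.252.142.96 - 152.252.142.127) does not contain 152.252.143.126
  152.252.139.0/24 (152.252.139.0 - 152.252.139.255) does not contain 152.252.143.126
  152.252.204.0/22 (152.252.204.0 - 152.252.207.255) does not contain 152.252.143.126
  216.252.136.0/21 (216.252.136.0 - 216.252.143.255) does not contain 152.252.143.126
  152.253.0.0/16 (152.253.0.0 - 152.253.255.255) does not contain 152.252.143.126
Longest matching prefix is /14 -> interface eth7.

eth7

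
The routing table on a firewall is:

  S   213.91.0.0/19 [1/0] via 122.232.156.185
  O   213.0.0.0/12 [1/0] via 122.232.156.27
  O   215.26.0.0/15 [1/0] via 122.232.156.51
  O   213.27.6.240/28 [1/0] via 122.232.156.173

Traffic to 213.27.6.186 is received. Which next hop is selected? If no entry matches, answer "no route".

No entry's prefix contains 213.27.6.186; there is no default route.

no route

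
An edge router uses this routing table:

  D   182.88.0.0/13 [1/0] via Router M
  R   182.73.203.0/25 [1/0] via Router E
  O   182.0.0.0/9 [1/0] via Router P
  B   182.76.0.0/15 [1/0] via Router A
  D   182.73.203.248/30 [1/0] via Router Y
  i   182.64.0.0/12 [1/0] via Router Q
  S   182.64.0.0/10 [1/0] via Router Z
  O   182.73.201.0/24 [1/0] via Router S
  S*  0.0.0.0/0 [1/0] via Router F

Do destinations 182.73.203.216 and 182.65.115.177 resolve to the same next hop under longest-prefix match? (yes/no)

182.73.203.216: longest match 182.64.0.0/12 -> Router Q
182.65.115.177: longest match 182.64.0.0/12 -> Router Q

yes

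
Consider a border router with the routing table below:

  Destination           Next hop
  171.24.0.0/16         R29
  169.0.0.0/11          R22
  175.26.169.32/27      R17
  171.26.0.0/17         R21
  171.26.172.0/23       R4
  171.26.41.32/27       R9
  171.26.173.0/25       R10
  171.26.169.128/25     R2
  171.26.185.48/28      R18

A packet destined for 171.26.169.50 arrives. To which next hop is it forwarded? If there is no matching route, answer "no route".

no route

No entry's prefix contains 171.26.169.50; there is no default route.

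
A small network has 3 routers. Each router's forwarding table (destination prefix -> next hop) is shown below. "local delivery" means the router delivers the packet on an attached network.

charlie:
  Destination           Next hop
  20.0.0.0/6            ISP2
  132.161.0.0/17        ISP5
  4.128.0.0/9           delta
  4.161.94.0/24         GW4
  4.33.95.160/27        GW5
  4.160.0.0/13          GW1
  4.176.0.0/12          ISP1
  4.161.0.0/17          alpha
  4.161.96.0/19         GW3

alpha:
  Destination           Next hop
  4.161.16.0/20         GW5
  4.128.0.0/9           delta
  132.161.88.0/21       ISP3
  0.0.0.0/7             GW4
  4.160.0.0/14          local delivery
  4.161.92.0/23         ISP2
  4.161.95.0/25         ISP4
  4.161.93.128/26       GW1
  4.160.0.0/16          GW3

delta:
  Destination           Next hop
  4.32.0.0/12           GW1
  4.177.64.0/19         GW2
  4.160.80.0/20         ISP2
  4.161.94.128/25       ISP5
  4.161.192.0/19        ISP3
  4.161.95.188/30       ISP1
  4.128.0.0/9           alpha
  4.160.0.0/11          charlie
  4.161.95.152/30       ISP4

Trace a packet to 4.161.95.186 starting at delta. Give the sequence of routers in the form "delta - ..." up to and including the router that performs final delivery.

delta - charlie - alpha

At delta: longest match for 4.161.95.186 is 4.160.0.0/11 -> charlie
At charlie: longest match for 4.161.95.186 is 4.161.0.0/17 -> alpha
At alpha: longest match for 4.161.95.186 is 4.160.0.0/14 -> local delivery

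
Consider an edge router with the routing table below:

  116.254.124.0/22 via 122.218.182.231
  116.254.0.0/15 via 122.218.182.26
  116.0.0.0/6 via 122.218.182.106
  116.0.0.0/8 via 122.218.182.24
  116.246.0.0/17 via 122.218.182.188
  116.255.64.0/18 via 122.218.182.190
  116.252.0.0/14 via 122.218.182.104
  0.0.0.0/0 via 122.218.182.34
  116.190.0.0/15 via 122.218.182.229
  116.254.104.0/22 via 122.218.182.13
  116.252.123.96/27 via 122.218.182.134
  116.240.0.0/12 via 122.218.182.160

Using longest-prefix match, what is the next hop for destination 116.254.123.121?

Routes whose prefix contains 116.254.123.121:
  0.0.0.0/0 (default, matches everything) -> 122.218.182.34
  116.0.0.0/6 (116.0.0.0 - 119.255.255.255) -> 122.218.182.106
  116.0.0.0/8 (116.0.0.0 - 116.255.255.255) -> 122.218.182.24
  116.240.0.0/12 (116.240.0.0 - 116.255.255.255) -> 122.218.182.160
  116.252.0.0/14 (116.252.0.0 - 116.255.255.255) -> 122.218.182.104
  116.254.0.0/15 (116.254.0.0 - 116.255.255.255) -> 122.218.182.26
More-specific entries that do NOT match:
  116.252.123.96/27 (116.252.123.96 - 116.252.123.127) does not contain 116.254.123.121
  116.254.124.0/22 (116.254.124.0 - 116.254.127.255) does not contain 116.254.123.121
  116.254.104.0/22 (116.254.104.0 - 116.254.107.255) does not contain 116.254.123.121
  116.255.64.0/18 (116.255.64.0 - 116.255.127.255) does not contain 116.254.123.121
  116.246.0.0/17 (116.246.0.0 - 116.246.127.255) does not contain 116.254.123.121
Longest matching prefix is /15 -> next hop 122.218.182.26.

122.218.182.26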